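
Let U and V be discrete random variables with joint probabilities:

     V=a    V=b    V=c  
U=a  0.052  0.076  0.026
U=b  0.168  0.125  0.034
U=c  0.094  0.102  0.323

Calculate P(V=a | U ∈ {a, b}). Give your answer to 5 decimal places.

0.45738

P(U=a) = 0.052 + 0.076 + 0.026 = 0.154.
P(U=b) = 0.168 + 0.125 + 0.034 = 0.327.
P(U ∈ {a, b}) = 0.154 + 0.327 = 0.481; P(V=a, U ∈ {a, b}) = 0.052 + 0.168 = 0.220.
P(V=a | U ∈ {a, b}) = 0.220/0.481 = 0.45738.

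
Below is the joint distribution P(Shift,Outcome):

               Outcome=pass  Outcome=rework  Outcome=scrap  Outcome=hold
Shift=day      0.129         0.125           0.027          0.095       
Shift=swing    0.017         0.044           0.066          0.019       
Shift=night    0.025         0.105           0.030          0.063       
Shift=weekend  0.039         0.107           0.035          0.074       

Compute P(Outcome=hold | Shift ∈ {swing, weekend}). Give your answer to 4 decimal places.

P(Shift=swing) = 0.017 + 0.044 + 0.066 + 0.019 = 0.146.
P(Shift=weekend) = 0.039 + 0.107 + 0.035 + 0.074 = 0.255.
P(Shift ∈ {swing, weekend}) = 0.146 + 0.255 = 0.401; P(Outcome=hold, Shift ∈ {swing, weekend}) = 0.019 + 0.074 = 0.093.
P(Outcome=hold | Shift ∈ {swing, weekend}) = 0.093/0.401 = 0.2319.

0.2319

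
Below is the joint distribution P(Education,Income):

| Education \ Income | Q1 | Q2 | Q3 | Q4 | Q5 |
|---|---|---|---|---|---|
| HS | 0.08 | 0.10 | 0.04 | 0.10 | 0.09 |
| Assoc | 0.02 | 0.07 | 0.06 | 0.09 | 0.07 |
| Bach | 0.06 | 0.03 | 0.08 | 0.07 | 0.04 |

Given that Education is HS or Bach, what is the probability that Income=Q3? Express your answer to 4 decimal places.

P(Education=HS) = 0.08 + 0.10 + 0.04 + 0.10 + 0.09 = 0.41.
P(Education=Bach) = 0.06 + 0.03 + 0.08 + 0.07 + 0.04 = 0.28.
P(Education ∈ {HS, Bach}) = 0.41 + 0.28 = 0.69; P(Income=Q3, Education ∈ {HS, Bach}) = 0.04 + 0.08 = 0.12.
P(Income=Q3 | Education ∈ {HS, Bach}) = 0.12/0.69 = 0.1739.

0.1739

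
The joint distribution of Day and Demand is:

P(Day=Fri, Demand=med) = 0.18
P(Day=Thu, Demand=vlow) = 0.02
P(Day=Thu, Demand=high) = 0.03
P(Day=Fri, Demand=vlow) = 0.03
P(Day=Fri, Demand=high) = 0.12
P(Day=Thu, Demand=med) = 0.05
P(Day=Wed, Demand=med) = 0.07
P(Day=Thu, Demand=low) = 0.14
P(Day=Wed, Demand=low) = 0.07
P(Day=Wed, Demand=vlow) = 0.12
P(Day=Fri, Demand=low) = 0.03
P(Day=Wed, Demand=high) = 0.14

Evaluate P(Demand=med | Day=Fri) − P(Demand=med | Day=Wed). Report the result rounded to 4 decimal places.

0.3250

P(Day=Fri) = 0.03 + 0.03 + 0.18 + 0.12 = 0.36; P(Demand=med | Day=Fri) = 0.18/0.36 = 0.50000.
P(Day=Wed) = 0.12 + 0.07 + 0.07 + 0.14 = 0.40; P(Demand=med | Day=Wed) = 0.07/0.40 = 0.17500.
Difference = 0.3250.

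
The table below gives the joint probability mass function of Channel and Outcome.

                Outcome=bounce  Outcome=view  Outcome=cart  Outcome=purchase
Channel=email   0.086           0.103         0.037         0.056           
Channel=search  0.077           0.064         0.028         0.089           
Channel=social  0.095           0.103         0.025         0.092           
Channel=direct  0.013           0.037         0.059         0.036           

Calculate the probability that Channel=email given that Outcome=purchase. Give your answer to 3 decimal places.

P(Outcome=purchase) = 0.056 + 0.089 + 0.092 + 0.036 = 0.273.
P(Channel=email | Outcome=purchase) = 0.056/0.273 = 0.205.

0.205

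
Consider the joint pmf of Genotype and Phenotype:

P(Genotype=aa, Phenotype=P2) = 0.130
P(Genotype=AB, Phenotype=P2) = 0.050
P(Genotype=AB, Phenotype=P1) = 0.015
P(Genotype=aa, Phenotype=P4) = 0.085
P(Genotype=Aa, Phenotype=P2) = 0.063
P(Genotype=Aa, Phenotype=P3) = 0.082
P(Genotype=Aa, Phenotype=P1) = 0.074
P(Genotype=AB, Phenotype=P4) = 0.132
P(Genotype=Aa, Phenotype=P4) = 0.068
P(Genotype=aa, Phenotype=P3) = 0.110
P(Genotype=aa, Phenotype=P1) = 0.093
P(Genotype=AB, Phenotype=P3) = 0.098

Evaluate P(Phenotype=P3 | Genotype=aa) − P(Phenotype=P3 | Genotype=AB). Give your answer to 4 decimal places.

-0.0690

P(Genotype=aa) = 0.093 + 0.130 + 0.110 + 0.085 = 0.418; P(Phenotype=P3 | Genotype=aa) = 0.110/0.418 = 0.26316.
P(Genotype=AB) = 0.015 + 0.050 + 0.098 + 0.132 = 0.295; P(Phenotype=P3 | Genotype=AB) = 0.098/0.295 = 0.33220.
Difference = -0.0690.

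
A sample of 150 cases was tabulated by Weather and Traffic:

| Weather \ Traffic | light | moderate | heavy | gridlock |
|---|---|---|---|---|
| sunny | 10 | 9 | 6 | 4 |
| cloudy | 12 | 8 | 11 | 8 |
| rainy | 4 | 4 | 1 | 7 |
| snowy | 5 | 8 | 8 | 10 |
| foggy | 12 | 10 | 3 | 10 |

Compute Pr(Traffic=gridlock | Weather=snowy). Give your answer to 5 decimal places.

0.32258

Total with Weather=snowy: 5 + 8 + 8 + 10 = 31.
P(Traffic=gridlock | Weather=snowy) = 10/31 = 0.32258.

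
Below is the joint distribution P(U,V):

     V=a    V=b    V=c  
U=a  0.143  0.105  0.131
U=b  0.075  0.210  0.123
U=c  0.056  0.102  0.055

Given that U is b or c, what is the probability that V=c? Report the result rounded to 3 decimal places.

P(U=b) = 0.075 + 0.210 + 0.123 = 0.408.
P(U=c) = 0.056 + 0.102 + 0.055 = 0.213.
P(U ∈ {b, c}) = 0.408 + 0.213 = 0.621; P(V=c, U ∈ {b, c}) = 0.123 + 0.055 = 0.178.
P(V=c | U ∈ {b, c}) = 0.178/0.621 = 0.287.

0.287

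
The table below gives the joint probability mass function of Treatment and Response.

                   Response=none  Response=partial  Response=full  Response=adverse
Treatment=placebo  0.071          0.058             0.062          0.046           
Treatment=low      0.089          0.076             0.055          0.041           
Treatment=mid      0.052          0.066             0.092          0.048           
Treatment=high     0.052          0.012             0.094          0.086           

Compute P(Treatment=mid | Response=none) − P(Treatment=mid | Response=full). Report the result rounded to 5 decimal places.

-0.10666

P(Response=none) = 0.071 + 0.089 + 0.052 + 0.052 = 0.264; P(Treatment=mid | Response=none) = 0.052/0.264 = 0.196970.
P(Response=full) = 0.062 + 0.055 + 0.092 + 0.094 = 0.303; P(Treatment=mid | Response=full) = 0.092/0.303 = 0.303630.
Difference = -0.10666.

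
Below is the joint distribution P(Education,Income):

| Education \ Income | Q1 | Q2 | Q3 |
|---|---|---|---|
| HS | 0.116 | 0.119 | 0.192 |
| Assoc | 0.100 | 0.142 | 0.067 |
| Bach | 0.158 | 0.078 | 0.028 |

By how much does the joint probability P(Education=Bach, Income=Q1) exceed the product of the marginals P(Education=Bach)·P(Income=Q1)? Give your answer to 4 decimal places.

P(Education=Bach) = 0.158 + 0.078 + 0.028 = 0.264.
P(Income=Q1) = 0.116 + 0.100 + 0.158 = 0.374.
P(Education=Bach, Income=Q1) − P(Education=Bach)P(Income=Q1) = 0.158 − 0.264×0.374 = 0.0593.

0.0593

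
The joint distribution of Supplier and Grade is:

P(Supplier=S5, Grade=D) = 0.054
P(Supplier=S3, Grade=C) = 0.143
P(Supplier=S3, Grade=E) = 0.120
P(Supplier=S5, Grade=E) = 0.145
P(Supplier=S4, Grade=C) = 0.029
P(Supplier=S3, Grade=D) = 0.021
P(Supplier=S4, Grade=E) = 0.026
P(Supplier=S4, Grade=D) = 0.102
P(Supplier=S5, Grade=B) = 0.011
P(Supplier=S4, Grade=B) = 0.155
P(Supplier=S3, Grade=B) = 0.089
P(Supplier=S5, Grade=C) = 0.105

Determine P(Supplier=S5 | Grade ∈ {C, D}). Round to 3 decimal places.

0.350

P(Grade=C) = 0.143 + 0.029 + 0.105 = 0.277.
P(Grade=D) = 0.021 + 0.102 + 0.054 = 0.177.
P(Grade ∈ {C, D}) = 0.277 + 0.177 = 0.454; P(Supplier=S5, Grade ∈ {C, D}) = 0.105 + 0.054 = 0.159.
P(Supplier=S5 | Grade ∈ {C, D}) = 0.159/0.454 = 0.350.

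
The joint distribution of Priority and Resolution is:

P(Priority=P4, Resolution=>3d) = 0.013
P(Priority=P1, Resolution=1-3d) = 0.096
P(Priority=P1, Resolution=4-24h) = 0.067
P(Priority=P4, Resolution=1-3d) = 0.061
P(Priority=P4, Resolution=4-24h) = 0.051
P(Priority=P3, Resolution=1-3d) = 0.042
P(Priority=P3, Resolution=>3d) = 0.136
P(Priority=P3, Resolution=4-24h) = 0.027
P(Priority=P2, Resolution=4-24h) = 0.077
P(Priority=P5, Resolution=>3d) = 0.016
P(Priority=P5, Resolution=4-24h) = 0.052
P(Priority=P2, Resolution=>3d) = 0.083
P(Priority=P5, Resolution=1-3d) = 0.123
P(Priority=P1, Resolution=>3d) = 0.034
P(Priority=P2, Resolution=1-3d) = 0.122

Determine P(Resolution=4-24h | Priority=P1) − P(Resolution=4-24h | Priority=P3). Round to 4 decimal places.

0.2084

P(Priority=P1) = 0.067 + 0.096 + 0.034 = 0.197; P(Resolution=4-24h | Priority=P1) = 0.067/0.197 = 0.34010.
P(Priority=P3) = 0.027 + 0.042 + 0.136 = 0.205; P(Resolution=4-24h | Priority=P3) = 0.027/0.205 = 0.13171.
Difference = 0.2084.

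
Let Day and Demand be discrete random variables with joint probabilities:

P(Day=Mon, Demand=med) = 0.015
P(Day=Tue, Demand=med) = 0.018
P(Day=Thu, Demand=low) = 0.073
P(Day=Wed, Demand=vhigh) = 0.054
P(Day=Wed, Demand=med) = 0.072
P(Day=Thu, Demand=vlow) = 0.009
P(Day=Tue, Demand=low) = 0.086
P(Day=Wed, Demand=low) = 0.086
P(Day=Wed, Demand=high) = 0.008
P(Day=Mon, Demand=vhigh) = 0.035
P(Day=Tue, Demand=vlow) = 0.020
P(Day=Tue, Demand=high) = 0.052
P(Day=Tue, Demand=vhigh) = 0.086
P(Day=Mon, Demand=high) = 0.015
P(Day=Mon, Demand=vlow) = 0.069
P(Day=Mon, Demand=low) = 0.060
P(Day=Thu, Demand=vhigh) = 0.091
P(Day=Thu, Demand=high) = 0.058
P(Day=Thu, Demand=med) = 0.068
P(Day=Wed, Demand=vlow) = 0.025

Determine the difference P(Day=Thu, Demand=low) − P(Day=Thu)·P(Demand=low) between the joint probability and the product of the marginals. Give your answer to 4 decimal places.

-0.0182

P(Day=Thu) = 0.009 + 0.073 + 0.068 + 0.058 + 0.091 = 0.299.
P(Demand=low) = 0.060 + 0.086 + 0.086 + 0.073 = 0.305.
P(Day=Thu, Demand=low) − P(Day=Thu)P(Demand=low) = 0.073 − 0.299×0.305 = -0.0182.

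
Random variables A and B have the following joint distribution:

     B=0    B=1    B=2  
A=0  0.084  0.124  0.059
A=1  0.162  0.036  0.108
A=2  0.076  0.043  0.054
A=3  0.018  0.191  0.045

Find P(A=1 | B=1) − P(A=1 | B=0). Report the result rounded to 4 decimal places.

P(B=1) = 0.124 + 0.036 + 0.043 + 0.191 = 0.394; P(A=1 | B=1) = 0.036/0.394 = 0.09137.
P(B=0) = 0.084 + 0.162 + 0.076 + 0.018 = 0.340; P(A=1 | B=0) = 0.162/0.340 = 0.47647.
Difference = -0.3851.

-0.3851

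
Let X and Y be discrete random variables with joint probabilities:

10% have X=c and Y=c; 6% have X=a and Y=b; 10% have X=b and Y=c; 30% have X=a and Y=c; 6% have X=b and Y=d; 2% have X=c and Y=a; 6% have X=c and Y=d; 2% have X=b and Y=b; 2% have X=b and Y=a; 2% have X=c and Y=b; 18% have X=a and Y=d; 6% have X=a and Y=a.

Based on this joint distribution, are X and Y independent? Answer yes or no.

yes

Every cell satisfies P(X,Y) = P(X)·P(Y). For instance P(X=a) = 0.60, P(Y=a) = 0.10, and 0.60×0.10 = 0.06 matches the joint entry. So X and Y are independent.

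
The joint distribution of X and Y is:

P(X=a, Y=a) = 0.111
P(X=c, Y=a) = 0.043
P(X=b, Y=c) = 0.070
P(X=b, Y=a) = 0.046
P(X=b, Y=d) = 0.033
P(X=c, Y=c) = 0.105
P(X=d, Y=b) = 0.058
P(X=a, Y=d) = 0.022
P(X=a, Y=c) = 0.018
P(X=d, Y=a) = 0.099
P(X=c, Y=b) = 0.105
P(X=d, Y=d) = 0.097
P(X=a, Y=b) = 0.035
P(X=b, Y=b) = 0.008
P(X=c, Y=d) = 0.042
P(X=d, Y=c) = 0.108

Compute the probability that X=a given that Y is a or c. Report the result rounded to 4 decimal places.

P(Y=a) = 0.111 + 0.046 + 0.043 + 0.099 = 0.299.
P(Y=c) = 0.018 + 0.070 + 0.105 + 0.108 = 0.301.
P(Y ∈ {a, c}) = 0.299 + 0.301 = 0.600; P(X=a, Y ∈ {a, c}) = 0.111 + 0.018 = 0.129.
P(X=a | Y ∈ {a, c}) = 0.129/0.600 = 0.2150.

0.2150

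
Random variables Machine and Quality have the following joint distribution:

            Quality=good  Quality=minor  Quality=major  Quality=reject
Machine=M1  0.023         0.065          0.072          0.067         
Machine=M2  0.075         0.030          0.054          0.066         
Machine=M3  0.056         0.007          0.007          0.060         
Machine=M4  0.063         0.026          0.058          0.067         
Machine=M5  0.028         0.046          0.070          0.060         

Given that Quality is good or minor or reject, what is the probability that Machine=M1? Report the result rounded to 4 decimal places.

0.2097

P(Quality=good) = 0.023 + 0.075 + 0.056 + 0.063 + 0.028 = 0.245.
P(Quality=minor) = 0.065 + 0.030 + 0.007 + 0.026 + 0.046 = 0.174.
P(Quality=reject) = 0.067 + 0.066 + 0.060 + 0.067 + 0.060 = 0.320.
P(Quality ∈ {good, minor, reject}) = 0.245 + 0.174 + 0.320 = 0.739; P(Machine=M1, Quality ∈ {good, minor, reject}) = 0.023 + 0.065 + 0.067 = 0.155.
P(Machine=M1 | Quality ∈ {good, minor, reject}) = 0.155/0.739 = 0.2097.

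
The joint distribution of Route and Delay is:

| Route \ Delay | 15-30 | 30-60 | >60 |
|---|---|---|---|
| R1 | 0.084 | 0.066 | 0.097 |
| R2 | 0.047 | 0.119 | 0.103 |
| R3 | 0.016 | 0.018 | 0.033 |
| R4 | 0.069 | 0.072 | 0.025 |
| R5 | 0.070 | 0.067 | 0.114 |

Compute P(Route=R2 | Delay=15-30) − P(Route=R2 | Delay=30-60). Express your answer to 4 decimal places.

P(Delay=15-30) = 0.084 + 0.047 + 0.016 + 0.069 + 0.070 = 0.286; P(Route=R2 | Delay=15-30) = 0.047/0.286 = 0.16434.
P(Delay=30-60) = 0.066 + 0.119 + 0.018 + 0.072 + 0.067 = 0.342; P(Route=R2 | Delay=30-60) = 0.119/0.342 = 0.34795.
Difference = -0.1836.

-0.1836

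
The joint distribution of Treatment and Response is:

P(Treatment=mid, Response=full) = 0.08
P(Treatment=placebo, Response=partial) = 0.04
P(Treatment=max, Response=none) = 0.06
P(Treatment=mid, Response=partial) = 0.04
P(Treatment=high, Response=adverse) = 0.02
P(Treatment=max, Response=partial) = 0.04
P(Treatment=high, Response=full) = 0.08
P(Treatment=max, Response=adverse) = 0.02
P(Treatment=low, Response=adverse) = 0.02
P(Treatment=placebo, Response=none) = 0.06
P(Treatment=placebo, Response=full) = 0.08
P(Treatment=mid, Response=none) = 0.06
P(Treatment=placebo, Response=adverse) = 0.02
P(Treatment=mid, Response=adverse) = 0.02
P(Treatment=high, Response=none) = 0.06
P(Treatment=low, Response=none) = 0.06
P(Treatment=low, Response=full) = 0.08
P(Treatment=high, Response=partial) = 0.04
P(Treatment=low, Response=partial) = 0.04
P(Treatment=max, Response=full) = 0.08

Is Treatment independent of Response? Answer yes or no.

Every cell satisfies P(Treatment,Response) = P(Treatment)·P(Response). For instance P(Treatment=low) = 0.20, P(Response=partial) = 0.20, and 0.20×0.20 = 0.04 matches the joint entry. So Treatment and Response are independent.

yes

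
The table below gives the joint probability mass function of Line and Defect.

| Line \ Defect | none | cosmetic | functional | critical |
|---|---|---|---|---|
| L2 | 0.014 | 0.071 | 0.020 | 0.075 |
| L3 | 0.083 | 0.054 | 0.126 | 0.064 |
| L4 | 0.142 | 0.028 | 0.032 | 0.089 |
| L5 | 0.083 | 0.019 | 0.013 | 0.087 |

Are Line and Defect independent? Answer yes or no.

P(Line=L3) = 0.327 and P(Defect=functional) = 0.191, so their product is 0.06246, but P(Line=L3, Defect=functional) = 0.126. Since these differ, Line and Defect are not independent.

no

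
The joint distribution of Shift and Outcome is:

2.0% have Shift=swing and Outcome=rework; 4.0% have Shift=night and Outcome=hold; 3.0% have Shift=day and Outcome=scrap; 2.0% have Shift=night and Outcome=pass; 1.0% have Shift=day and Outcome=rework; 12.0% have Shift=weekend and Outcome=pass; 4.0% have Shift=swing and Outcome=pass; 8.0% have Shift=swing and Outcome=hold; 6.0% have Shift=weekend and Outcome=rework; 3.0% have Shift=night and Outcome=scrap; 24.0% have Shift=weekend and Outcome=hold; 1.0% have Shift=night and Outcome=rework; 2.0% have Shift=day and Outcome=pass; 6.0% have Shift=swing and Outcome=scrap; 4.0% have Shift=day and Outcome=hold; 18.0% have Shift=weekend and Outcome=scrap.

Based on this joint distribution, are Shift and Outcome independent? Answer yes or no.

Every cell satisfies P(Shift,Outcome) = P(Shift)·P(Outcome). For instance P(Shift=swing) = 0.200, P(Outcome=scrap) = 0.300, and 0.200×0.300 = 0.060 matches the joint entry. So Shift and Outcome are independent.

yes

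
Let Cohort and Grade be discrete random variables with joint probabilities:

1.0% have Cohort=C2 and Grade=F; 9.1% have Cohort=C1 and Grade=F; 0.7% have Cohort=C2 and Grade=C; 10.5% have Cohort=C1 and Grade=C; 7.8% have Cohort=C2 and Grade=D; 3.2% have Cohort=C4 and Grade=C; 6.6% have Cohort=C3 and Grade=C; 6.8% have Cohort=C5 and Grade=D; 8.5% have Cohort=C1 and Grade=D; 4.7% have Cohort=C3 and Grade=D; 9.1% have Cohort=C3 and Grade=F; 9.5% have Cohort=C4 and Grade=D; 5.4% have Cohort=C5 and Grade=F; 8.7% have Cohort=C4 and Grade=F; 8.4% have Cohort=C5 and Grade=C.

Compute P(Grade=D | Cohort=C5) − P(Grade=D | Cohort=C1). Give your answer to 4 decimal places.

P(Cohort=C5) = 0.084 + 0.068 + 0.054 = 0.206; P(Grade=D | Cohort=C5) = 0.068/0.206 = 0.33010.
P(Cohort=C1) = 0.105 + 0.085 + 0.091 = 0.281; P(Grade=D | Cohort=C1) = 0.085/0.281 = 0.30249.
Difference = 0.0276.

0.0276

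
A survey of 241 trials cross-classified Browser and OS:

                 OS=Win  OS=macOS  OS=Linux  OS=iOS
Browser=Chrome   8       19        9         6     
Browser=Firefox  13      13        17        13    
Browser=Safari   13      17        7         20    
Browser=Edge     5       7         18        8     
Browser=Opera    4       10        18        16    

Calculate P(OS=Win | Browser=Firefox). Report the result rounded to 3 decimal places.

Total with Browser=Firefox: 13 + 13 + 17 + 13 = 56.
P(OS=Win | Browser=Firefox) = 13/56 = 0.232.

0.232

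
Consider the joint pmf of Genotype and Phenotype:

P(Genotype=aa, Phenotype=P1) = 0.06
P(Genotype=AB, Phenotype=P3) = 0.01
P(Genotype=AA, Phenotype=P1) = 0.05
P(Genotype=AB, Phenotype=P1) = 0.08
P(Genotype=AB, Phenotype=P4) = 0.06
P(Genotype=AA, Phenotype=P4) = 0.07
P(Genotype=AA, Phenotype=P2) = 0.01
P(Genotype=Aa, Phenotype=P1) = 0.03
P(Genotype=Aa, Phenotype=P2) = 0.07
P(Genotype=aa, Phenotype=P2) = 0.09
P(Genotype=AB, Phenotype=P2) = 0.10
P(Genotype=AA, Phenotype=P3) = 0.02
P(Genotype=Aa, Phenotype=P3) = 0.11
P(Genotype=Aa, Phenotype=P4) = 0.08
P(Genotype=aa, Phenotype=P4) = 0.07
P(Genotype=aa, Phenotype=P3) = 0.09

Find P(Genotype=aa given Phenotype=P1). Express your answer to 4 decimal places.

0.2727

P(Phenotype=P1) = 0.05 + 0.03 + 0.06 + 0.08 = 0.22.
P(Genotype=aa | Phenotype=P1) = 0.06/0.22 = 0.2727.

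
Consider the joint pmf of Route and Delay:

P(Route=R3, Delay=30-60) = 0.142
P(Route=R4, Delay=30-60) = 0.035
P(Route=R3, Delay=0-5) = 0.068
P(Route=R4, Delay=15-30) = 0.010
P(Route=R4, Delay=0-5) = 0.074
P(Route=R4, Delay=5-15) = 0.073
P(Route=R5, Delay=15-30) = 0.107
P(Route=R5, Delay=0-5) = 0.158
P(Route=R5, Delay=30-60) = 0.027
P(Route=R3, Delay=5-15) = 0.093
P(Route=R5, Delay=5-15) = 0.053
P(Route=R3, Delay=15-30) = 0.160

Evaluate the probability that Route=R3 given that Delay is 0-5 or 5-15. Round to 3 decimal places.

P(Delay=0-5) = 0.068 + 0.074 + 0.158 = 0.300.
P(Delay=5-15) = 0.093 + 0.073 + 0.053 = 0.219.
P(Delay ∈ {0-5, 5-15}) = 0.300 + 0.219 = 0.519; P(Route=R3, Delay ∈ {0-5, 5-15}) = 0.068 + 0.093 = 0.161.
P(Route=R3 | Delay ∈ {0-5, 5-15}) = 0.161/0.519 = 0.310.

0.310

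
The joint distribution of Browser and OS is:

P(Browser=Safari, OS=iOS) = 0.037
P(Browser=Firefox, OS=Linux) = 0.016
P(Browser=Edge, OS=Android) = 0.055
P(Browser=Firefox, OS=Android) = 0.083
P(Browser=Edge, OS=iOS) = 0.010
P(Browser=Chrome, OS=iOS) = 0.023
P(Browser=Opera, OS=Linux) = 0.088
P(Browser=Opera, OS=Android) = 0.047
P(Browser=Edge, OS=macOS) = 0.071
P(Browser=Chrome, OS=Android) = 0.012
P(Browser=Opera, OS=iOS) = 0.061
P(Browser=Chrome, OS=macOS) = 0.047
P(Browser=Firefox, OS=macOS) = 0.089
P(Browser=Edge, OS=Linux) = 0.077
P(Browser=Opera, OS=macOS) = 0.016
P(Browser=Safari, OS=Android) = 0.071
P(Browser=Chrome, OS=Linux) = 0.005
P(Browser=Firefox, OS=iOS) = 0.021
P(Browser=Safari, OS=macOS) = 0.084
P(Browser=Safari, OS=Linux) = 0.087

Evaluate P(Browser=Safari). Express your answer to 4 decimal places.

P(Browser=Safari) = 0.084 + 0.087 + 0.037 + 0.071 = 0.279.

0.2790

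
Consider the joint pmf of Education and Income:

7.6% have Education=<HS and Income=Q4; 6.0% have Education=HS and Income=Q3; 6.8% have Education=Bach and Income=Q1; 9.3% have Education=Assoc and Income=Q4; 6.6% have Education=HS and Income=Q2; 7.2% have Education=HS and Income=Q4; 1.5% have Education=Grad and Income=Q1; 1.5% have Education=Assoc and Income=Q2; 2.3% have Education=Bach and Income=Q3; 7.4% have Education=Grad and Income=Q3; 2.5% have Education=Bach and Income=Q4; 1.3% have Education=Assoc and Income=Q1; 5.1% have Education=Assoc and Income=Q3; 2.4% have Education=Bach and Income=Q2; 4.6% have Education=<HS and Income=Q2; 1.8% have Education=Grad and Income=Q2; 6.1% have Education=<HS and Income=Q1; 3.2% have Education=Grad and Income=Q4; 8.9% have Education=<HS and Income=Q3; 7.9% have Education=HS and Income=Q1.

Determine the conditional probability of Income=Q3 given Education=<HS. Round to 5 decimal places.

P(Education=<HS) = 0.061 + 0.046 + 0.089 + 0.076 = 0.272.
P(Income=Q3 | Education=<HS) = 0.089/0.272 = 0.32721.

0.32721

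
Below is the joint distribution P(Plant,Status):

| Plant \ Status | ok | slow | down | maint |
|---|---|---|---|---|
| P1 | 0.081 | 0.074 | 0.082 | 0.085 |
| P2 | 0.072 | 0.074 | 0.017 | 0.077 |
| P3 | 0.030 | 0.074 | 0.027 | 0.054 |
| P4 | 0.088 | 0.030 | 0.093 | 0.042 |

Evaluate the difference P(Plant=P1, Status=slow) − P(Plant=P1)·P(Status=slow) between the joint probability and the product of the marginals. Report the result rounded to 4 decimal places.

P(Plant=P1) = 0.081 + 0.074 + 0.082 + 0.085 = 0.322.
P(Status=slow) = 0.074 + 0.074 + 0.074 + 0.030 = 0.252.
P(Plant=P1, Status=slow) − P(Plant=P1)P(Status=slow) = 0.074 − 0.322×0.252 = -0.0071.

-0.0071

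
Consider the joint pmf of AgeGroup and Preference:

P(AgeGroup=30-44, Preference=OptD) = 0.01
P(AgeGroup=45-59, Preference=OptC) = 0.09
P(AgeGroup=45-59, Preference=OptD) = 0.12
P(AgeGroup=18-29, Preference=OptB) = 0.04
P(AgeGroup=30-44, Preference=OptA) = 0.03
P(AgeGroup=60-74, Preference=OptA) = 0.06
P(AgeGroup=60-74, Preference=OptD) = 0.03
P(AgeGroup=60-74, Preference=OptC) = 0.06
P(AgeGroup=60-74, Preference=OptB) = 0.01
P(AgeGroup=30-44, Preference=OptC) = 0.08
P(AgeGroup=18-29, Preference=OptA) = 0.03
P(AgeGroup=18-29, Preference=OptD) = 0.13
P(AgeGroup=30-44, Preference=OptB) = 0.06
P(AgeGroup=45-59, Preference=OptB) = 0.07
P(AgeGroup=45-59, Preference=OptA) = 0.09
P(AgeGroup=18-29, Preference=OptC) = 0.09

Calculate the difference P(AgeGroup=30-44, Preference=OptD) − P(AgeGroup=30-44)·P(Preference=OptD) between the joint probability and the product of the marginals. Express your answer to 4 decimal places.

-0.0422

P(AgeGroup=30-44) = 0.03 + 0.06 + 0.08 + 0.01 = 0.18.
P(Preference=OptD) = 0.13 + 0.01 + 0.12 + 0.03 = 0.29.
P(AgeGroup=30-44, Preference=OptD) − P(AgeGroup=30-44)P(Preference=OptD) = 0.01 − 0.18×0.29 = -0.0422.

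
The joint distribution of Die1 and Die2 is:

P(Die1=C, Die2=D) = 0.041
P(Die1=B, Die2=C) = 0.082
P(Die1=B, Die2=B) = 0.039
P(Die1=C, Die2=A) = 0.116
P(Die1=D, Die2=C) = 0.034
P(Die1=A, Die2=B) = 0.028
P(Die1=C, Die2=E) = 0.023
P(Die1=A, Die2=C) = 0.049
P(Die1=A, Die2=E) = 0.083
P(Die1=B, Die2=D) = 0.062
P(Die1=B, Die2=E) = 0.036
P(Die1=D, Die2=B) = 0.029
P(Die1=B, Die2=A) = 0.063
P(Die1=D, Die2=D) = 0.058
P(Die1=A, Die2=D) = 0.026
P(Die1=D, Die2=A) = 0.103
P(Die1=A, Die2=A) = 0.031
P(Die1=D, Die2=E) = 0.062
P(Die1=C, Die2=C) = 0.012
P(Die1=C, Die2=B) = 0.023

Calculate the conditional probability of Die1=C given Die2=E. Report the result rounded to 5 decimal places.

0.11275

P(Die2=E) = 0.083 + 0.036 + 0.023 + 0.062 = 0.204.
P(Die1=C | Die2=E) = 0.023/0.204 = 0.11275.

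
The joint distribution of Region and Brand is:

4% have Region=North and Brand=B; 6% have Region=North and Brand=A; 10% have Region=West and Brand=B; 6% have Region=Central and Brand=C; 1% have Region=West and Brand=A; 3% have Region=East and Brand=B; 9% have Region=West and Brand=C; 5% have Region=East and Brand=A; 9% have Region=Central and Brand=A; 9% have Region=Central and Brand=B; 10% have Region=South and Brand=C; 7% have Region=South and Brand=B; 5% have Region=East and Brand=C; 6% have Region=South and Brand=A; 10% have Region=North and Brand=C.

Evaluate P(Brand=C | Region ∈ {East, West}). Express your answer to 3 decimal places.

P(Region=East) = 0.05 + 0.03 + 0.05 = 0.13.
P(Region=West) = 0.01 + 0.10 + 0.09 = 0.20.
P(Region ∈ {East, West}) = 0.13 + 0.20 = 0.33; P(Brand=C, Region ∈ {East, West}) = 0.05 + 0.09 = 0.14.
P(Brand=C | Region ∈ {East, West}) = 0.14/0.33 = 0.424.

0.424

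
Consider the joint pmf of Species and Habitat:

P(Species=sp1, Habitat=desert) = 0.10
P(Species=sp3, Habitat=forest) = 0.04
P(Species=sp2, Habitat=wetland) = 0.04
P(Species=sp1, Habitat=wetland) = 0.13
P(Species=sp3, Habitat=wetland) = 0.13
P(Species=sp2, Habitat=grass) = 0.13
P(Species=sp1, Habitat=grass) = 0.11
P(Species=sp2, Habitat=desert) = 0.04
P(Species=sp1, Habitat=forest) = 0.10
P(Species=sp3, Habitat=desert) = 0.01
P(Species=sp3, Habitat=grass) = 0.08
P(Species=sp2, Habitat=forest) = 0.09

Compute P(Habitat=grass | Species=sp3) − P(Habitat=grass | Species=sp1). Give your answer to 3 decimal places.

0.058

P(Species=sp3) = 0.04 + 0.08 + 0.13 + 0.01 = 0.26; P(Habitat=grass | Species=sp3) = 0.08/0.26 = 0.3077.
P(Species=sp1) = 0.10 + 0.11 + 0.13 + 0.10 = 0.44; P(Habitat=grass | Species=sp1) = 0.11/0.44 = 0.2500.
Difference = 0.058.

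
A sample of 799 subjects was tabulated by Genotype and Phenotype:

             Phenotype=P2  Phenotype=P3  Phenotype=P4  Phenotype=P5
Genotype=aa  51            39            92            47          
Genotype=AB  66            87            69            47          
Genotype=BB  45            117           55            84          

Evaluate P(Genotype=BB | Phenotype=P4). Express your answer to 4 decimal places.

0.2546

Total with Phenotype=P4: 92 + 69 + 55 = 216.
P(Genotype=BB | Phenotype=P4) = 55/216 = 0.2546.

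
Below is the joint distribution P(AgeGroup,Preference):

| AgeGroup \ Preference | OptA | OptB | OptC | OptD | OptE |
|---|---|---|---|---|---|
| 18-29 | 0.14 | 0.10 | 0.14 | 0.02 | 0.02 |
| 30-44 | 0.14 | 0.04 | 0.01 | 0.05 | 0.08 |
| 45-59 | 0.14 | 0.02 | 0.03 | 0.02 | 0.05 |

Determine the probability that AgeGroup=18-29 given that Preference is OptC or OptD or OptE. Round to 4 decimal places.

P(Preference=OptC) = 0.14 + 0.01 + 0.03 = 0.18.
P(Preference=OptD) = 0.02 + 0.05 + 0.02 = 0.09.
P(Preference=OptE) = 0.02 + 0.08 + 0.05 = 0.15.
P(Preference ∈ {OptC, OptD, OptE}) = 0.18 + 0.09 + 0.15 = 0.42; P(AgeGroup=18-29, Preference ∈ {OptC, OptD, OptE}) = 0.14 + 0.02 + 0.02 = 0.18.
P(AgeGroup=18-29 | Preference ∈ {OptC, OptD, OptE}) = 0.18/0.42 = 0.4286.

0.4286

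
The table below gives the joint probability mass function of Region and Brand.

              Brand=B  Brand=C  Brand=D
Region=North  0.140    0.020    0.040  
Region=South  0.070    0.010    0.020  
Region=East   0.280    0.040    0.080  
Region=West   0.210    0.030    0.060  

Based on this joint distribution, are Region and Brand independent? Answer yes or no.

Every cell satisfies P(Region,Brand) = P(Region)·P(Brand). For instance P(Region=North) = 0.200, P(Brand=D) = 0.200, and 0.200×0.200 = 0.040 matches the joint entry. So Region and Brand are independent.

yes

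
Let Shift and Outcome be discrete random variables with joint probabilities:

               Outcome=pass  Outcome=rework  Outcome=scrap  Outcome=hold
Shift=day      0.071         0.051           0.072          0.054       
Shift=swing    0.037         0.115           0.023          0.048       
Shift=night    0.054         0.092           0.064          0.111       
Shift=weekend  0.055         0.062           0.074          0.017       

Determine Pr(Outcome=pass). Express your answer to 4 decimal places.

0.2170

P(Outcome=pass) = 0.071 + 0.037 + 0.054 + 0.055 = 0.217.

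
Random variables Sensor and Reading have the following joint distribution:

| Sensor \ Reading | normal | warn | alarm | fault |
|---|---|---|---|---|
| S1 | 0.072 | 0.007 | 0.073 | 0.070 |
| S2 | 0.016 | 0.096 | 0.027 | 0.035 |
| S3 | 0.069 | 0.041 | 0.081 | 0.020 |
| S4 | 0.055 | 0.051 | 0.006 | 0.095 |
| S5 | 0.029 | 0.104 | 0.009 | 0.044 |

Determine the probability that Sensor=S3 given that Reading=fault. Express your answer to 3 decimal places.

P(Reading=fault) = 0.070 + 0.035 + 0.020 + 0.095 + 0.044 = 0.264.
P(Sensor=S3 | Reading=fault) = 0.020/0.264 = 0.076.

0.076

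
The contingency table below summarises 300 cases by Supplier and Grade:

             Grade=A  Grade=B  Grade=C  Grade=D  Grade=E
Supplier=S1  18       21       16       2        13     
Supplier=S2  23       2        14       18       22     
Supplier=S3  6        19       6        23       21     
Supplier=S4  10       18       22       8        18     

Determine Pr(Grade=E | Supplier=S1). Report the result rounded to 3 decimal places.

0.186

Total with Supplier=S1: 18 + 21 + 16 + 2 + 13 = 70.
P(Grade=E | Supplier=S1) = 13/70 = 0.186.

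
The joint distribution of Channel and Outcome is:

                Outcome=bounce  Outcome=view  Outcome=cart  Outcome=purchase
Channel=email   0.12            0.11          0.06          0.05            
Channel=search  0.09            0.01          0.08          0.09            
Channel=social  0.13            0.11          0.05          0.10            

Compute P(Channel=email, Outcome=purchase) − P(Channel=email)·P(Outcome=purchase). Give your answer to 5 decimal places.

-0.03160

P(Channel=email) = 0.12 + 0.11 + 0.06 + 0.05 = 0.34.
P(Outcome=purchase) = 0.05 + 0.09 + 0.10 = 0.24.
P(Channel=email, Outcome=purchase) − P(Channel=email)P(Outcome=purchase) = 0.05 − 0.34×0.24 = -0.03160.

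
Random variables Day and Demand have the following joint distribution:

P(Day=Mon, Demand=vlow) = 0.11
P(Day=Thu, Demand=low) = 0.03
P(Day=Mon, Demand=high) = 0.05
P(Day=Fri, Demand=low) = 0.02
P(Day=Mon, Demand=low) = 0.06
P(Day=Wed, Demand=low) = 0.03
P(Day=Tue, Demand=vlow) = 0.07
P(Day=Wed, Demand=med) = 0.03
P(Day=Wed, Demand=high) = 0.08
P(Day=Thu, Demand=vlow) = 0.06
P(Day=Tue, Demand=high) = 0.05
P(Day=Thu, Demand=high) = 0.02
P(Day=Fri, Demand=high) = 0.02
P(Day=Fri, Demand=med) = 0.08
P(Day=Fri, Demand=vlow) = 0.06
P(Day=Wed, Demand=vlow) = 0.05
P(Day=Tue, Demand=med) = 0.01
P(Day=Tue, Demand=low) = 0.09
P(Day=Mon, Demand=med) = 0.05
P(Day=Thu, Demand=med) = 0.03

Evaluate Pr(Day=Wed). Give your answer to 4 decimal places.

P(Day=Wed) = 0.05 + 0.03 + 0.03 + 0.08 = 0.19.

0.1900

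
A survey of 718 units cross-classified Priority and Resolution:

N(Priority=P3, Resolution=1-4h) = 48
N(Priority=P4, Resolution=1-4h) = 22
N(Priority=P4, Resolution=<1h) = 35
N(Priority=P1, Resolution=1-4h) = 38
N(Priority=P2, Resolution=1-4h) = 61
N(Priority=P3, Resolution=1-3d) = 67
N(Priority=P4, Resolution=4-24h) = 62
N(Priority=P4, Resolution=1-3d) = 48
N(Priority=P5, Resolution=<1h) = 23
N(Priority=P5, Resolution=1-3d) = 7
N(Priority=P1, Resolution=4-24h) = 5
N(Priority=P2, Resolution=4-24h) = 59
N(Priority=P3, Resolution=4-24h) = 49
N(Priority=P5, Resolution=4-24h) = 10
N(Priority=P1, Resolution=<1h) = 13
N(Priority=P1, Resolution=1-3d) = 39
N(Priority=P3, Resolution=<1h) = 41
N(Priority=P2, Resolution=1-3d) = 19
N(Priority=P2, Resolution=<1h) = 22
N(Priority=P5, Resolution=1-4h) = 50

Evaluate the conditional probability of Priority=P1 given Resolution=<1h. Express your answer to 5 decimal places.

0.09701

Total with Resolution=<1h: 13 + 22 + 41 + 35 + 23 = 134.
P(Priority=P1 | Resolution=<1h) = 13/134 = 0.09701.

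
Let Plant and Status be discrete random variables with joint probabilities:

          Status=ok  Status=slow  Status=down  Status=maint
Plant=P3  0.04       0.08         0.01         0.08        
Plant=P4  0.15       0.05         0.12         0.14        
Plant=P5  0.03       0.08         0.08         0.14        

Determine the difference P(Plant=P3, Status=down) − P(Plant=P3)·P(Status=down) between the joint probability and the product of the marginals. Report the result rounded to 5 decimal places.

P(Plant=P3) = 0.04 + 0.08 + 0.01 + 0.08 = 0.21.
P(Status=down) = 0.01 + 0.12 + 0.08 = 0.21.
P(Plant=P3, Status=down) − P(Plant=P3)P(Status=down) = 0.01 − 0.21×0.21 = -0.03410.

-0.03410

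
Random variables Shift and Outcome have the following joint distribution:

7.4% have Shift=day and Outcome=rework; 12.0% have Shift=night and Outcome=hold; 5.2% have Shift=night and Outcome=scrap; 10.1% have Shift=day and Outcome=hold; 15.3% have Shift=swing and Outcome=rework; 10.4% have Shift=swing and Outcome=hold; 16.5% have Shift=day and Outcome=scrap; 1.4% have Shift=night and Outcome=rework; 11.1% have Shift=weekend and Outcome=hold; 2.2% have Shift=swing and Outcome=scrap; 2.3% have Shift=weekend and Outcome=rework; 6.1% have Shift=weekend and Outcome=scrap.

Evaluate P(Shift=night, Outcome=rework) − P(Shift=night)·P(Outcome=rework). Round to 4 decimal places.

-0.0351

P(Shift=night) = 0.014 + 0.052 + 0.120 = 0.186.
P(Outcome=rework) = 0.074 + 0.153 + 0.014 + 0.023 = 0.264.
P(Shift=night, Outcome=rework) − P(Shift=night)P(Outcome=rework) = 0.014 − 0.186×0.264 = -0.0351.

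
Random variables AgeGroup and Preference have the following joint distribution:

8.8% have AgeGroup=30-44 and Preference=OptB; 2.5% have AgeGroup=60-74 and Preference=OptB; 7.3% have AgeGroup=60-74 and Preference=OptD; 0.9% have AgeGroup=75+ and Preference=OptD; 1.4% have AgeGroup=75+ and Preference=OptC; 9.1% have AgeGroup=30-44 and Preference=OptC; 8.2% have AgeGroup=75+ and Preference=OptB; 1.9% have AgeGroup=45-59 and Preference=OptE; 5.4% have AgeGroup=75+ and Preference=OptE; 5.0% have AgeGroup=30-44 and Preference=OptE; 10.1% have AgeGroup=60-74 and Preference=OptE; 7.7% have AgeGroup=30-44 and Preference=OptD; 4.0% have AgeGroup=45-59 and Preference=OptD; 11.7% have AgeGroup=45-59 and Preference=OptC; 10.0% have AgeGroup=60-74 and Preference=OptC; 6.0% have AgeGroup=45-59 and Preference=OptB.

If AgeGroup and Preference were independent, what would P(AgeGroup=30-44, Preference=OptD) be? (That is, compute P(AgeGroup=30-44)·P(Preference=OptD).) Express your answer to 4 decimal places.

P(AgeGroup=30-44) = 0.088 + 0.091 + 0.077 + 0.050 = 0.306.
P(Preference=OptD) = 0.077 + 0.040 + 0.073 + 0.009 = 0.199.
Product: 0.306 × 0.199 = 0.0609.

0.0609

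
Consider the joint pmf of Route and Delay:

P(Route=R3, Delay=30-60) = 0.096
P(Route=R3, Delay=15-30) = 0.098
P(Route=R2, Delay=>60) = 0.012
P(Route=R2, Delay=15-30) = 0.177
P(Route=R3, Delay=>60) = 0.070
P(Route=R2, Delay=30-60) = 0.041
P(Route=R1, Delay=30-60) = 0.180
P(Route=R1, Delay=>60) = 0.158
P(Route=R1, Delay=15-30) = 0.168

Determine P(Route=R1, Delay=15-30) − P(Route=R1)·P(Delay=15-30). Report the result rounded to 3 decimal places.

P(Route=R1) = 0.168 + 0.180 + 0.158 = 0.506.
P(Delay=15-30) = 0.168 + 0.177 + 0.098 = 0.443.
P(Route=R1, Delay=15-30) − P(Route=R1)P(Delay=15-30) = 0.168 − 0.506×0.443 = -0.056.

-0.056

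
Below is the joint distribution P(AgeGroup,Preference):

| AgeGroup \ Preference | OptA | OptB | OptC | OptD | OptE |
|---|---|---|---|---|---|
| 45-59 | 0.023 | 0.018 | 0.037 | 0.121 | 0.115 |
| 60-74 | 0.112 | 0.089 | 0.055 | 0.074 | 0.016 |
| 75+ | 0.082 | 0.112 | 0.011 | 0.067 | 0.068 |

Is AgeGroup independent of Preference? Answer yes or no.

no

P(AgeGroup=60-74) = 0.346 and P(Preference=OptE) = 0.199, so their product is 0.06885, but P(AgeGroup=60-74, Preference=OptE) = 0.016. Since these differ, AgeGroup and Preference are not independent.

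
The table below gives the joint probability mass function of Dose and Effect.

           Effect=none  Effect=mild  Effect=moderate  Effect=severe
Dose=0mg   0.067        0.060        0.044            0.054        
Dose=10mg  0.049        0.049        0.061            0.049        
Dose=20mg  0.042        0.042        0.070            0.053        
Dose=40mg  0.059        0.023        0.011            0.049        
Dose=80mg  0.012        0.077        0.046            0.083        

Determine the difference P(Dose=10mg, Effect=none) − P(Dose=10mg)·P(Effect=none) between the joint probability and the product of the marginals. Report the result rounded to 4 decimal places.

P(Dose=10mg) = 0.049 + 0.049 + 0.061 + 0.049 = 0.208.
P(Effect=none) = 0.067 + 0.049 + 0.042 + 0.059 + 0.012 = 0.229.
P(Dose=10mg, Effect=none) − P(Dose=10mg)P(Effect=none) = 0.049 − 0.208×0.229 = 0.0014.

0.0014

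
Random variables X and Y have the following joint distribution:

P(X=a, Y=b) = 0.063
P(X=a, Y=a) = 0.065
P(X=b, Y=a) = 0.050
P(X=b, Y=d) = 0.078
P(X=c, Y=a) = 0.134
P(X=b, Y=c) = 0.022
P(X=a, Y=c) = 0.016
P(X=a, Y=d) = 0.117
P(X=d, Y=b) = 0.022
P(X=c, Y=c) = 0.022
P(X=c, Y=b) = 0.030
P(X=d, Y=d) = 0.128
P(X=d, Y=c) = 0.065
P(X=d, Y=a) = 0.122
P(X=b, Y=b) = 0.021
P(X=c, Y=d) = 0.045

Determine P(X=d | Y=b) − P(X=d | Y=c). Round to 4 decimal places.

P(Y=b) = 0.063 + 0.021 + 0.030 + 0.022 = 0.136; P(X=d | Y=b) = 0.022/0.136 = 0.16176.
P(Y=c) = 0.016 + 0.022 + 0.022 + 0.065 = 0.125; P(X=d | Y=c) = 0.065/0.125 = 0.52000.
Difference = -0.3582.

-0.3582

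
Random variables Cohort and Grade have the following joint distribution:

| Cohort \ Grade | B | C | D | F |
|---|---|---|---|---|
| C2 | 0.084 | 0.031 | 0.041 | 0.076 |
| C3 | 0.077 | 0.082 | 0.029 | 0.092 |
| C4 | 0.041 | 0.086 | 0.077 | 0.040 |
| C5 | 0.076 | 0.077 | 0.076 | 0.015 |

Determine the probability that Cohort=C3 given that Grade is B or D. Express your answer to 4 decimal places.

P(Grade=B) = 0.084 + 0.077 + 0.041 + 0.076 = 0.278.
P(Grade=D) = 0.041 + 0.029 + 0.077 + 0.076 = 0.223.
P(Grade ∈ {B, D}) = 0.278 + 0.223 = 0.501; P(Cohort=C3, Grade ∈ {B, D}) = 0.077 + 0.029 = 0.106.
P(Cohort=C3 | Grade ∈ {B, D}) = 0.106/0.501 = 0.2116.

0.2116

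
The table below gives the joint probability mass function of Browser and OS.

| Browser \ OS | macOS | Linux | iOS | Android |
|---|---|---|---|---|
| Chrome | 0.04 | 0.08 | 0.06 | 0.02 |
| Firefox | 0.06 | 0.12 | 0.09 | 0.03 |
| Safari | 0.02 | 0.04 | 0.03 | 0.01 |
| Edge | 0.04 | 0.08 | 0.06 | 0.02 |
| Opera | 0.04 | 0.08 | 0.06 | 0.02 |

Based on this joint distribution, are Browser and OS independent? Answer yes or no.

yes

Every cell satisfies P(Browser,OS) = P(Browser)·P(OS). For instance P(Browser=Edge) = 0.20, P(OS=iOS) = 0.30, and 0.20×0.30 = 0.06 matches the joint entry. So Browser and OS are independent.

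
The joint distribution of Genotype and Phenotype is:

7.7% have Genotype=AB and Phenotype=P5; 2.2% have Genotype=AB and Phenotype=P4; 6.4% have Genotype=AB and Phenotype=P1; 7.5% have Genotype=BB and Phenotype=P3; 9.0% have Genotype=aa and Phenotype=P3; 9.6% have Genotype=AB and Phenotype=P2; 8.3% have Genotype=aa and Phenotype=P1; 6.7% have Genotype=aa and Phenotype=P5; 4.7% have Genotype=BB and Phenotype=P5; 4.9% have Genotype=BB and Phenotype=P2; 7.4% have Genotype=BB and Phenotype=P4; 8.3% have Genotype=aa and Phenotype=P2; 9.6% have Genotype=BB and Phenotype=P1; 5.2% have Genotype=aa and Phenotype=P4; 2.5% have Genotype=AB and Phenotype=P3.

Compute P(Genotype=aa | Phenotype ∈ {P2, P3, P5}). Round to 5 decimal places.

P(Phenotype=P2) = 0.083 + 0.096 + 0.049 = 0.228.
P(Phenotype=P3) = 0.090 + 0.025 + 0.075 = 0.190.
P(Phenotype=P5) = 0.067 + 0.077 + 0.047 = 0.191.
P(Phenotype ∈ {P2, P3, P5}) = 0.228 + 0.190 + 0.191 = 0.609; P(Genotype=aa, Phenotype ∈ {P2, P3, P5}) = 0.083 + 0.090 + 0.067 = 0.240.
P(Genotype=aa | Phenotype ∈ {P2, P3, P5}) = 0.240/0.609 = 0.39409.

0.39409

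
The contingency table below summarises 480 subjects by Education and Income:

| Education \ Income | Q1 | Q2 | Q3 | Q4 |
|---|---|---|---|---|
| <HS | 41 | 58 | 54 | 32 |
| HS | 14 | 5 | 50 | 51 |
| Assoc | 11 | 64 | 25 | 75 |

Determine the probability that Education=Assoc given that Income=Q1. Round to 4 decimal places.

0.1667

Total with Income=Q1: 41 + 14 + 11 = 66.
P(Education=Assoc | Income=Q1) = 11/66 = 0.1667.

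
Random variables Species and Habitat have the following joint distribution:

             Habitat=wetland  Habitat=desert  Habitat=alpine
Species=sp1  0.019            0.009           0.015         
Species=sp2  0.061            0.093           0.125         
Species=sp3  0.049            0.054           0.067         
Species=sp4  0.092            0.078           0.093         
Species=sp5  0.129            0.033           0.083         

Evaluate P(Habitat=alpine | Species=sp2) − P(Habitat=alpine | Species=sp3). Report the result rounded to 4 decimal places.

0.0539

P(Species=sp2) = 0.061 + 0.093 + 0.125 = 0.279; P(Habitat=alpine | Species=sp2) = 0.125/0.279 = 0.44803.
P(Species=sp3) = 0.049 + 0.054 + 0.067 = 0.170; P(Habitat=alpine | Species=sp3) = 0.067/0.170 = 0.39412.
Difference = 0.0539.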